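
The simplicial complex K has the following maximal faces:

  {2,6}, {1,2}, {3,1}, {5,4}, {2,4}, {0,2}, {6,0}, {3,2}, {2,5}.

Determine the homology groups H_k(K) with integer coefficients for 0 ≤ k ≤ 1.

Order the vertices as 0 < 1 < 2 < 3 < 4 < 5 < 6. Listing each simplex with vertices in this order, K has dimension 1 with simplices:

  0-simplices (7): [0], [1], [2], [3], [4], [5], [6]
  1-simplices (9): [0,2], [0,6], [1,2], [1,3], [2,3], [2,4], [2,5], [2,6], [4,5]

giving chain groups C_0 ≅ Z^7, C_1 ≅ Z^9.

∂_1: C_1 → C_0 sends each edge [p,q] (with p < q) to q − p.
This gives a 7×9 integer matrix of rank 6; reducing to Smith normal form yields diagonal entries (1,1,1,1,1,1).

Computing H_k = (kernel of ∂_k) / (image of ∂_{k+1}):

  H_0: rank C_0 − rank ∂_1 = 7 − 6 = 1, and the invariant factors of ∂_1 are all 1, so H_0 ≅ Z.
  H_1: rank ker ∂_1 − rank ∂_2 = (9 − 6) − 0 = 3, and there is no ∂_2, so H_1 ≅ Z^3.

(K is a triangulation of a wedge of 3 circles.)

H_0 ≅ Z,  H_1 ≅ Z^3.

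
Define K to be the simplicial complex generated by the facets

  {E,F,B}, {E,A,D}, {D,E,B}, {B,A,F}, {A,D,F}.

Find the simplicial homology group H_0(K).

H_0 ≅ Z.

Fix the vertex order A < B < D < E < F and write every simplex with vertices in increasing order. Then dim K = 2 and the simplices of K are:

  0-simplices (5): A, B, D, E, F
  1-simplices (10): AB, AD, AE, AF, BD, BE, BF, DE, DF, EF
  2-simplices (5): ABF, ADE, ADF, BDE, BEF

Hence C_0 ≅ Z^5, C_1 ≅ Z^10, C_2 ≅ Z^5.

The boundary map ∂_1: C_1 → C_0 is given by ∂[p,q] = [q] − [p].
As a 5×10 matrix over Z this has rank 4, with invariant factors (1,1,1,1).

The boundary map ∂_2: C_2 → C_1 sends each 2-simplex [p,q,r] to [q,r] − [p,r] + [p,q]. For instance
  ∂ADE = DE − AE + AD,
  ∂BDE = DE − BE + BD.
This gives a 10×5 integer matrix of rank 5; reducing to Smith normal form yields diagonal entries (1,1,1,1,1).

Reading off H_k = ker ∂_k / im ∂_{k+1}:

  H_0: rank C_0 − rank ∂_1 = 5 − 4 = 1, and the invariant factors of ∂_1 are all 1, so H_0 ≅ Z.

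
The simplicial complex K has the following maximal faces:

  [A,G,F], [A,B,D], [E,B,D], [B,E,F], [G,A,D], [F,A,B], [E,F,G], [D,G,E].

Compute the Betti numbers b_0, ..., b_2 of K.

Take the total order A < B < D < E < F < G on the vertex set. Then K (dimension 2) consists of the simplices:

  0-simplices (6): A, B, D, E, F, G
  1-simplices (12): AB, AD, AF, AG, BD, BE, BF, DE, DG, EF, EG, FG
  2-simplices (8): ABD, ABF, ADG, AFG, BDE, BEF, DEG, EFG

giving chain groups C_0 ≅ Z^6, C_1 ≅ Z^12, C_2 ≅ Z^8.

Boundary ∂_1: C_1 → C_0 sends each edge [p,q] (with p < q) to q − p.
As a 6×12 matrix over Z this has rank 5, with invariant factors (1,1,1,1,1).

∂_2: C_2 → C_1 acts by ∂[p,q,r] = [q,r] − [p,r] + [p,q]. For instance
  ∂AFG = FG − AG + AF,
  ∂DEG = EG − DG + DE.
The resulting 12×8 matrix has rank 7, and its Smith normal form has invariant factors (1,1,1,1,1,1,1).

Now H_k = ker ∂_k / im ∂_{k+1}, so:

  H_0: rank C_0 − rank ∂_1 = 6 − 5 = 1, and the invariant factors of ∂_1 are all 1, so H_0 = Z.
  H_1: rank ker ∂_1 − rank ∂_2 = (12 − 5) − 7 = 0, and the invariant factors of ∂_2 are all 1, so H_1 = 0.
  H_2: rank ker ∂_2 − rank ∂_3 = (8 − 7) − 0 = 1, and there is no ∂_3, so H_2 = Z.

Hence the Betti numbers are b_0 = 1, b_1 = 0, b_2 = 1.

b_0 = 1, b_1 = 0, b_2 = 1.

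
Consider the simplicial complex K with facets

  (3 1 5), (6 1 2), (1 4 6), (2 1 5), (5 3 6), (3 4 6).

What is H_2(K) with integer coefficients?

We work with the vertex ordering 1 < 2 < 3 < 4 < 5 < 6. The simplices of K, each written with vertices in increasing order, are:

  0-simplices (6): [1], [2], [3], [4], [5], [6]
  1-simplices (12): [1,2], [1,3], [1,4], [1,5], [1,6], [2,5], [2,6], [3,4], [3,5], [3,6], [4,6], [5,6]
  2-simplices (6): [1,2,5], [1,2,6], [1,3,5], [1,4,6], [3,4,6], [3,5,6]

giving chain groups C_0 ≅ Z^6, C_1 ≅ Z^12, C_2 ≅ Z^6.

∂_1: C_1 → C_0 maps an edge to its endpoints' difference, ∂[p,q] = q − p. For instance
  ∂[1,3] = [3] − [1].
As a 6×12 matrix over Z this has rank 5, with invariant factors (1,1,1,1,1).

∂_2: C_2 → C_1 maps a triangle to the signed sum of its edges. For instance
  ∂[3,4,6] = [4,6] − [3,6] + [3,4],
  ∂[1,2,5] = [2,5] − [1,5] + [1,2].
As a 12×6 matrix over Z this has rank 6, with invariant factors (1,1,1,1,1,1).

From H_k ≅ ker(∂_k) / im(∂_{k+1}) we obtain:

  H_2: rank ker ∂_2 − rank ∂_3 = (6 − 6) − 0 = 0, and there is no ∂_3, so H_2 ≅ 0.

(K is a triangulation of the cylinder S^1 x I.)

H_2 ≅ 0.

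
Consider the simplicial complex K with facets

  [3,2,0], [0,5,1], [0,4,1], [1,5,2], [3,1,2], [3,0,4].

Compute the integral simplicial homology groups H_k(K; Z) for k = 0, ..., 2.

Take the total order 0 < 1 < 2 < 3 < 4 < 5 on the vertex set. Then K (dimension 2) consists of the simplices:

  0-simplices (6): [0], [1], [2], [3], [4], [5]
  1-simplices (12): [0,1], [0,2], [0,3], [0,4], [0,5], [1,2], [1,3], [1,4], [1,5], [2,3], [2,5], [3,4]
  2-simplices (6): [0,1,4], [0,1,5], [0,2,3], [0,3,4], [1,2,3], [1,2,5]

giving chain groups C_0 ≅ Z^6, C_1 ≅ Z^12, C_2 ≅ Z^6.

∂_1: C_1 → C_0 sends each edge [p,q] (with p < q) to q − p.
As a 6×12 matrix over Z this has rank 5, with invariant factors (1,1,1,1,1).

Boundary ∂_2: C_2 → C_1 maps a triangle to the signed sum of its edges. For instance
  ∂[0,1,5] = [1,5] − [0,5] + [0,1],
  ∂[0,1,4] = [1,4] − [0,4] + [0,1].
This gives a 12×6 integer matrix of rank 6; reducing to Smith normal form yields diagonal entries (1,1,1,1,1,1).

From H_k ≅ ker(∂_k) / im(∂_{k+1}) we obtain:

  H_0: rank C_0 − rank ∂_1 = 6 − 5 = 1, and the invariant factors of ∂_1 are all 1, so H_0 = Z.
  H_1: rank ker ∂_1 − rank ∂_2 = (12 − 5) − 6 = 1, and the invariant factors of ∂_2 are all 1, so H_1 = Z.
  H_2: rank ker ∂_2 − rank ∂_3 = (6 − 6) − 0 = 0, and there is no ∂_3, so H_2 = 0.

H_0 ≅ Z,  H_1 ≅ Z,  H_2 = 0.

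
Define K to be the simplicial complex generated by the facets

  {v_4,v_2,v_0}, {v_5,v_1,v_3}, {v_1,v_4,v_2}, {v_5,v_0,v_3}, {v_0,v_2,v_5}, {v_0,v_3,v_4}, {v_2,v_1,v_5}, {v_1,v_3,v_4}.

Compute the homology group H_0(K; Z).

Fix the vertex order v_0 < v_1 < v_2 < v_3 < v_4 < v_5 and write every simplex with vertices in increasing order. Then dim K = 2 and the simplices of K are:

  0-simplices (6): [v_0], [v_1], [v_2], [v_3], [v_4], [v_5]
  1-simplices (12): [v_0,v_2], [v_0,v_3], [v_0,v_4], [v_0,v_5], [v_1,v_2], [v_1,v_3], [v_1,v_4], [v_1,v_5], [v_2,v_4], [v_2,v_5], [v_3,v_4], [v_3,v_5]
  2-simplices (8): [v_0,v_2,v_4], [v_0,v_2,v_5], [v_0,v_3,v_4], [v_0,v_3,v_5], [v_1,v_2,v_4], [v_1,v_2,v_5], [v_1,v_3,v_4], [v_1,v_3,v_5]

so the chain groups are C_0 ≅ Z^6, C_1 ≅ Z^12, C_2 ≅ Z^8.

Boundary ∂_1: C_1 → C_0 sends each edge [p,q] (with p < q) to q − p.
The resulting 6×12 matrix has rank 5, and its Smith normal form has invariant factors (1,1,1,1,1).

∂_2: C_2 → C_1 acts by ∂[p,q,r] = [q,r] − [p,r] + [p,q]. For instance
  ∂[v_1,v_3,v_5] = [v_3,v_5] − [v_1,v_5] + [v_1,v_3],
  ∂[v_1,v_2,v_5] = [v_2,v_5] − [v_1,v_5] + [v_1,v_2].
This gives a 12×8 integer matrix of rank 7; reducing to Smith normal form yields diagonal entries (1,1,1,1,1,1,1).

Now H_k = ker ∂_k / im ∂_{k+1}, so:

  H_0: rank C_0 − rank ∂_1 = 6 − 5 = 1, and the invariant factors of ∂_1 are all 1, so H_0 = Z.

(K is a triangulation of the 2-sphere S^2.)

H_0 ≅ Z.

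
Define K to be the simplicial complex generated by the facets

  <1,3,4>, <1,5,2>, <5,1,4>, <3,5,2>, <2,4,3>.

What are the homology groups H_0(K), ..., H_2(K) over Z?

We work with the vertex ordering 1 < 2 < 3 < 4 < 5. The simplices of K, each written with vertices in increasing order, are:

  0-simplices (5): [1], [2], [3], [4], [5]
  1-simplices (10): [1,2], [1,3], [1,4], [1,5], [2,3], [2,4], [2,5], [3,4], [3,5], [4,5]
  2-simplices (5): [1,2,5], [1,3,4], [1,4,5], [2,3,4], [2,3,5]

giving chain groups C_0 ≅ Z^5, C_1 ≅ Z^10, C_2 ≅ Z^5.

The boundary map ∂_1: C_1 → C_0 is given by ∂[p,q] = [q] − [p]. For instance
  ∂[1,3] = [3] − [1].
As a 5×10 matrix over Z this has rank 4, with invariant factors (1,1,1,1).

Boundary ∂_2: C_2 → C_1 maps a triangle to the signed sum of its edges. For instance
  ∂[1,3,4] = [3,4] − [1,4] + [1,3],
  ∂[1,2,5] = [2,5] − [1,5] + [1,2].
The resulting 10×5 matrix has rank 5, and its Smith normal form has invariant factors (1,1,1,1,1).

Computing H_k = (kernel of ∂_k) / (image of ∂_{k+1}):

  H_0: rank C_0 − rank ∂_1 = 5 − 4 = 1, and the invariant factors of ∂_1 are all 1, so H_0 ≅ Z.
  H_1: rank ker ∂_1 − rank ∂_2 = (10 − 4) − 5 = 1, and the invariant factors of ∂_2 are all 1, so H_1 ≅ Z.
  H_2: rank ker ∂_2 − rank ∂_3 = (5 − 5) − 0 = 0, and there is no ∂_3, so H_2 ≅ 0.

As a check, the Euler characteristic is 5 − 10 + 5 = 0, which agrees with 1 − 1 + 0 = 0.

H_0 ≅ Z,  H_1 ≅ Z,  H_2 = 0.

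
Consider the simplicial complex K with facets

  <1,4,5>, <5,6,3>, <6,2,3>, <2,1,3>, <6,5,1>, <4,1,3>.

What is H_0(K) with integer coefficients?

H_0 = Z.

Fix the vertex order 1 < 2 < 3 < 4 < 5 < 6 and write every simplex with vertices in increasing order. Then dim K = 2 and the simplices of K are:

  0-simplices (6): [1], [2], [3], [4], [5], [6]
  1-simplices (12): [1,2], [1,3], [1,4], [1,5], [1,6], [2,3], [2,6], [3,4], [3,5], [3,6], [4,5], [5,6]
  2-simplices (6): [1,2,3], [1,3,4], [1,4,5], [1,5,6], [2,3,6], [3,5,6]

Hence C_0 ≅ Z^6, C_1 ≅ Z^12, C_2 ≅ Z^6.

The boundary map ∂_1: C_1 → C_0 is given by ∂[p,q] = [q] − [p]. For instance
  ∂[2,3] = [3] − [2].
The 6×12 boundary matrix has rank 5 and Smith normal form diag(1,1,1,1,1).

The boundary map ∂_2: C_2 → C_1 acts by ∂[p,q,r] = [q,r] − [p,r] + [p,q]. For instance
  ∂[1,3,4] = [3,4] − [1,4] + [1,3],
  ∂[2,3,6] = [3,6] − [2,6] + [2,3].
As a 12×6 matrix over Z this has rank 6, with invariant factors (1,1,1,1,1,1).

From H_k ≅ ker(∂_k) / im(∂_{k+1}) we obtain:

  H_0: rank C_0 − rank ∂_1 = 6 − 5 = 1, and the invariant factors of ∂_1 are all 1, so H_0 = Z.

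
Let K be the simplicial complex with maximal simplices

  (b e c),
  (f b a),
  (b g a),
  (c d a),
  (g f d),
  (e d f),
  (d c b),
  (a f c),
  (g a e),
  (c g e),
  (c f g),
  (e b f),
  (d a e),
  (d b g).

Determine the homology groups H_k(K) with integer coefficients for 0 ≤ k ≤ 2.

H_0 ≅ Z,  H_1 ≅ Z^2,  H_2 ≅ Z.

Order the vertices as a < b < c < d < e < f < g. Listing each simplex with vertices in this order, K has dimension 2 with simplices:

  0-simplices (7): a, b, c, d, e, f, g
  1-simplices (21): ab, ac, ad, ae, af, ag, bc, bd, be, bf, bg, cd, ce, cf, cg, de, df, dg, ef, eg, fg
  2-simplices (14): abf, abg, acd, acf, ade, aeg, bcd, bce, bdg, bef, ceg, cfg, def, dfg

giving chain groups C_0 ≅ Z^7, C_1 ≅ Z^21, C_2 ≅ Z^14.

Boundary ∂_1: C_1 → C_0 maps an edge to its endpoints' difference, ∂[p,q] = q − p. For instance
  ∂eg = g − e.
The 7×21 boundary matrix has rank 6 and Smith normal form diag(1,1,1,1,1,1).

The boundary map ∂_2: C_2 → C_1 sends each 2-simplex [p,q,r] to [q,r] − [p,r] + [p,q]. For instance
  ∂aeg = eg − ag + ae,
  ∂ade = de − ae + ad.
As a 21×14 matrix over Z this has rank 13, with invariant factors (1,1,1,1,1,1,1,1,1,1,1,1,1).

Now H_k = ker ∂_k / im ∂_{k+1}, so:

  H_0: rank C_0 − rank ∂_1 = 7 − 6 = 1, and the invariant factors of ∂_1 are all 1, so H_0 ≅ Z.
  H_1: rank ker ∂_1 − rank ∂_2 = (21 − 6) − 13 = 2, and the invariant factors of ∂_2 are all 1, so H_1 ≅ Z^2.
  H_2: rank ker ∂_2 − rank ∂_3 = (14 − 13) − 0 = 1, and there is no ∂_3, so H_2 ≅ Z.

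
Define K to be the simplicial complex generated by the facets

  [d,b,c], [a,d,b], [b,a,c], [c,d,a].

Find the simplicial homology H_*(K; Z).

H_0 ≅ Z,  H_1 = 0,  H_2 ≅ Z.

K has 4 vertices, 6 edges, 4 triangles.
rank ∂_0 = 0, rank ∂_1 = 3 ⇒ b_0 = 4 − 0 − 3 = 1; all invariant factors of ∂_1 are 1 so no torsion. So H_0 = Z.
rank ∂_1 = 3, rank ∂_2 = 3 ⇒ b_1 = 6 − 3 − 3 = 0; all invariant factors of ∂_2 are 1 so no torsion. So H_1 = 0.
rank ∂_2 = 3, rank ∂_3 = 0 ⇒ b_2 = 4 − 3 − 0 = 1. So H_2 = Z.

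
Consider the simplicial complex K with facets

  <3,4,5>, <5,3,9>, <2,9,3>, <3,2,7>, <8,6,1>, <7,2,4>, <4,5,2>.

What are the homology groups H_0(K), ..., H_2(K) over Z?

H_0 = Z^2,  H_1 = Z,  H_2 = 0.

Fix the vertex order 1 < 2 < 3 < 4 < 5 < 6 < 7 < 8 < 9 and write every simplex with vertices in increasing order. Then dim K = 2 and the simplices of K are:

  0-simplices (9): [1], [2], [3], [4], [5], [6], [7], [8], [9]
  1-simplices (15): [1,6], [1,8], [2,3], [2,4], [2,5], [2,7], [2,9], [3,4], [3,5], [3,7], [3,9], [4,5], [4,7], [5,9], [6,8]
  2-simplices (7): [1,6,8], [2,3,7], [2,3,9], [2,4,5], [2,4,7], [3,4,5], [3,5,9]

Hence C_0 ≅ Z^9, C_1 ≅ Z^15, C_2 ≅ Z^7.

∂_1: C_1 → C_0 is given by ∂[p,q] = [q] − [p]. For instance
  ∂[2,9] = [9] − [2].
The 9×15 boundary matrix has rank 7 and Smith normal form diag(1,1,1,1,1,1,1).

Boundary ∂_2: C_2 → C_1 maps a triangle to the signed sum of its edges. For instance
  ∂[3,5,9] = [5,9] − [3,9] + [3,5],
  ∂[2,4,5] = [4,5] − [2,5] + [2,4].
The resulting 15×7 matrix has rank 7, and its Smith normal form has invariant factors (1,1,1,1,1,1,1).

Computing H_k = (kernel of ∂_k) / (image of ∂_{k+1}):

  H_0: rank C_0 − rank ∂_1 = 9 − 7 = 2, and the invariant factors of ∂_1 are all 1, so H_0 = Z^2.
  H_1: rank ker ∂_1 − rank ∂_2 = (15 − 7) − 7 = 1, and the invariant factors of ∂_2 are all 1, so H_1 = Z.
  H_2: rank ker ∂_2 − rank ∂_3 = (7 − 7) − 0 = 0, and there is no ∂_3, so H_2 = 0.

As a check, the Euler characteristic is 9 − 15 + 7 = 1, which agrees with 2 − 1 + 0 = 1.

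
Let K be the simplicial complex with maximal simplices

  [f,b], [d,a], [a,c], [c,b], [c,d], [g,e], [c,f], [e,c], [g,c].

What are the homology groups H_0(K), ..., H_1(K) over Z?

Order the vertices as a < b < c < d < e < f < g. Listing each simplex with vertices in this order, K has dimension 1 with simplices:

  0-simplices (7): a, b, c, d, e, f, g
  1-simplices (9): ac, ad, bc, bf, cd, ce, cf, cg, eg

Hence C_0 ≅ Z^7, C_1 ≅ Z^9.

∂_1: C_1 → C_0 maps an edge to its endpoints' difference, ∂[p,q] = q − p. For instance
  ∂ad = d − a.
The 7×9 boundary matrix has rank 6 and Smith normal form diag(1,1,1,1,1,1).

From H_k ≅ ker(∂_k) / im(∂_{k+1}) we obtain:

  H_0: rank C_0 − rank ∂_1 = 7 − 6 = 1, and the invariant factors of ∂_1 are all 1, so H_0 = Z.
  H_1: rank ker ∂_1 − rank ∂_2 = (9 − 6) − 0 = 3, and there is no ∂_2, so H_1 = Z^3.

H_0 = Z,  H_1 = Z^3.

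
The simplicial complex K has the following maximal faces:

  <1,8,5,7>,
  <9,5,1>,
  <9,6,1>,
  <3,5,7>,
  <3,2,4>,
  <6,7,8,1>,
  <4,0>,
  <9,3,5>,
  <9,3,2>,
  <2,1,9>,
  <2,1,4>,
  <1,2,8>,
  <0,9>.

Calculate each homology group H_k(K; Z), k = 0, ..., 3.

H_0 ≅ Z,  H_1 ≅ Z,  H_2 = 0,  H_3 = 0.

Order the vertices as 0 < 1 < 2 < 3 < 4 < 5 < 6 < 7 < 8 < 9. Listing each simplex with vertices in this order, K has dimension 3 with simplices:

  0-simplices (10): [0], [1], [2], [3], [4], [5], [6], [7], [8], [9]
  1-simplices (24): (24 of them)
  2-simplices (16): [1,2,4], [1,2,8], [1,2,9], [1,5,7], [1,5,8], [1,5,9], [1,6,7], [1,6,8], [1,6,9], [1,7,8], [2,3,4], [2,3,9], [3,5,7], [3,5,9], [5,7,8], [6,7,8]
  3-simplices (2): [1,5,7,8], [1,6,7,8]

Hence C_0 ≅ Z^10, C_1 ≅ Z^24, C_2 ≅ Z^16, C_3 ≅ Z^2.

∂_1: C_1 → C_0 maps an edge to its endpoints' difference, ∂[p,q] = q − p.
The 10×24 boundary matrix has rank 9 and Smith normal form diag(1,1,1,1,1,1,1,1,1).

Boundary ∂_2: C_2 → C_1 acts by ∂[p,q,r] = [q,r] − [p,r] + [p,q]. For instance
  ∂[3,5,7] = [5,7] − [3,7] + [3,5],
  ∂[3,5,9] = [5,9] − [3,9] + [3,5].
This gives a 24×16 integer matrix of rank 14; reducing to Smith normal form yields diagonal entries (1,1,1,1,1,1,1,1,1,1,1,1,1,1).

Boundary ∂_3: C_3 → C_2 sends each 3-simplex σ to the alternating sum Σ_i (−1)^i (σ with its i-th vertex removed). For instance
  ∂[1,6,7,8] = [6,7,8] − [1,7,8] + [1,6,8] − [1,6,7],
  ∂[1,5,7,8] = [5,7,8] − [1,7,8] + [1,5,8] − [1,5,7].
This gives a 16×2 integer matrix of rank 2; reducing to Smith normal form yields diagonal entries (1,1).

From H_k ≅ ker(∂_k) / im(∂_{k+1}) we obtain:

  H_0: rank C_0 − rank ∂_1 = 10 − 9 = 1, and the invariant factors of ∂_1 are all 1, so H_0 ≅ Z.
  H_1: rank ker ∂_1 − rank ∂_2 = (24 − 9) − 14 = 1, and the invariant factors of ∂_2 are all 1, so H_1 ≅ Z.
  H_2: rank ker ∂_2 − rank ∂_3 = (16 − 14) − 2 = 0, and the invariant factors of ∂_3 are all 1, so H_2 ≅ 0.
  H_3: rank ker ∂_3 − rank ∂_4 = (2 − 2) − 0 = 0, and there is no ∂_4, so H_3 ≅ 0.

As a check, the Euler characteristic is 10 − 24 + 16 − 2 = 0, which agrees with 1 − 1 + 0 − 0 = 0.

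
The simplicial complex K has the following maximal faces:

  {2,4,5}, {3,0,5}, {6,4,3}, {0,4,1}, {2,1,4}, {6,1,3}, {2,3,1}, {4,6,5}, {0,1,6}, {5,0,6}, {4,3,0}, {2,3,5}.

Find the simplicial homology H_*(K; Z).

Order the vertices as 0 < 1 < 2 < 3 < 4 < 5 < 6. Listing each simplex with vertices in this order, K has dimension 2 with simplices:

  0-simplices (7): [0], [1], [2], [3], [4], [5], [6]
  1-simplices (18): [0,1], [0,3], [0,4], [0,5], [0,6], [1,2], [1,3], [1,4], [1,6], [2,3], [2,4], [2,5], [3,4], [3,5], [3,6], [4,5], [4,6], [5,6]
  2-simplices (12): [0,1,4], [0,1,6], [0,3,4], [0,3,5], [0,5,6], [1,2,3], [1,2,4], [1,3,6], [2,3,5], [2,4,5], [3,4,6], [4,5,6]

giving chain groups C_0 ≅ Z^7, C_1 ≅ Z^18, C_2 ≅ Z^12.

The boundary map ∂_1: C_1 → C_0 sends each edge [p,q] (with p < q) to q − p. For instance
  ∂[0,4] = [4] − [0].
The 7×18 boundary matrix has rank 6 and Smith normal form diag(1,1,1,1,1,1).

Boundary ∂_2: C_2 → C_1 acts by ∂[p,q,r] = [q,r] − [p,r] + [p,q]. For instance
  ∂[3,4,6] = [4,6] − [3,6] + [3,4],
  ∂[0,3,5] = [3,5] − [0,5] + [0,3].
The resulting 18×12 matrix has rank 12, and its Smith normal form has invariant factors (1,1,1,1,1,1,1,1,1,1,1,2).

From H_k ≅ ker(∂_k) / im(∂_{k+1}) we obtain:

  H_0: rank C_0 − rank ∂_1 = 7 − 6 = 1, and the invariant factors of ∂_1 are all 1, so H_0 = Z.
  H_1: rank ker ∂_1 − rank ∂_2 = (18 − 6) − 12 = 0, and ∂_2 has invariant factor 2 > 1, so H_1 = Z/2.
  H_2: rank ker ∂_2 − rank ∂_3 = (12 − 12) − 0 = 0, and there is no ∂_3, so H_2 = 0.

(K is a triangulation of the real projective plane RP^2.)

H_0 = Z,  H_1 = Z/2,  H_2 = 0.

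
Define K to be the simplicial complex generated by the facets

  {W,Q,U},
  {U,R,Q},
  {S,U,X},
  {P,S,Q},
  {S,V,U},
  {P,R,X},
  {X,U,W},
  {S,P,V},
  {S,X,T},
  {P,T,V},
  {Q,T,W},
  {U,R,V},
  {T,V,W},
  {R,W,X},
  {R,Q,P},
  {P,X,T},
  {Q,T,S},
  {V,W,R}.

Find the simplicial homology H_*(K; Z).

K has 9 vertices, 27 edges, 18 triangles.
rank ∂_0 = 0, rank ∂_1 = 8 ⇒ b_0 = 9 − 0 − 8 = 1; all invariant factors of ∂_1 are 1 so no torsion. So H_0 = Z.
rank ∂_1 = 8, rank ∂_2 = 18 ⇒ b_1 = 27 − 8 − 18 = 1; ∂_2 has invariant factor(s) [2] giving torsion. So H_1 = Z ⊕ Z/2.
rank ∂_2 = 18, rank ∂_3 = 0 ⇒ b_2 = 18 − 18 − 0 = 0. So H_2 = 0.

H_0 = Z,  H_1 = Z ⊕ Z/2,  H_2 = 0.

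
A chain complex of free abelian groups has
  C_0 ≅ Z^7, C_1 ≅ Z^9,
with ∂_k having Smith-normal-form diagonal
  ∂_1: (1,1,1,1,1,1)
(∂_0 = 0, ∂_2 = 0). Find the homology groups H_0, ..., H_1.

H_0 ≅ Z,  H_1 ≅ Z^3.

H_0: b_0 = 7 − 0 − 6 = 1; torsion from ∂_1 factors > 1: none. So H_0 ≅ Z.
H_1: b_1 = 9 − 6 − 0 = 3; torsion from ∂_2 factors > 1: none. So H_1 ≅ Z^3.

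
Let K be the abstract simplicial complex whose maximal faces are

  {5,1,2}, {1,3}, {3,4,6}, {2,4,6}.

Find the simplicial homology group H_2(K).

H_2 = 0.

Order the vertices as 1 < 2 < 3 < 4 < 5 < 6. Listing each simplex with vertices in this order, K has dimension 2 with simplices:

  0-simplices (6): [1], [2], [3], [4], [5], [6]
  1-simplices (9): [1,2], [1,3], [1,5], [2,4], [2,5], [2,6], [3,4], [3,6], [4,6]
  2-simplices (3): [1,2,5], [2,4,6], [3,4,6]

so the chain groups are C_0 ≅ Z^6, C_1 ≅ Z^9, C_2 ≅ Z^3.

Boundary ∂_1: C_1 → C_0 sends each edge [p,q] (with p < q) to q − p. For instance
  ∂[1,3] = [3] − [1].
The resulting 6×9 matrix has rank 5, and its Smith normal form has invariant factors (1,1,1,1,1).

Boundary ∂_2: C_2 → C_1 acts by ∂[p,q,r] = [q,r] − [p,r] + [p,q]. For instance
  ∂[1,2,5] = [2,5] − [1,5] + [1,2],
  ∂[2,4,6] = [4,6] − [2,6] + [2,4].
As a 9×3 matrix over Z this has rank 3, with invariant factors (1,1,1).

Now H_k = ker ∂_k / im ∂_{k+1}, so:

  H_2: rank ker ∂_2 − rank ∂_3 = (3 − 3) − 0 = 0, and there is no ∂_3, so H_2 ≅ 0.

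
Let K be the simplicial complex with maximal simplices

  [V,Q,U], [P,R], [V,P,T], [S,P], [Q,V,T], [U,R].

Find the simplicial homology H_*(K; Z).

H_0 = Z,  H_1 = Z,  H_2 = 0.

Order the vertices as P < Q < R < S < T < U < V. Listing each simplex with vertices in this order, K has dimension 2 with simplices:

  0-simplices (7): P, Q, R, S, T, U, V
  1-simplices (10): PR, PS, PT, PV, QT, QU, QV, RU, TV, UV
  2-simplices (3): PTV, QTV, QUV

Hence C_0 ≅ Z^7, C_1 ≅ Z^10, C_2 ≅ Z^3.

The boundary map ∂_1: C_1 → C_0 is given by ∂[p,q] = [q] − [p]. For instance
  ∂PV = V − P.
This gives a 7×10 integer matrix of rank 6; reducing to Smith normal form yields diagonal entries (1,1,1,1,1,1).

Boundary ∂_2: C_2 → C_1 sends each 2-simplex [p,q,r] to [q,r] − [p,r] + [p,q]. For instance
  ∂QUV = UV − QV + QU,
  ∂QTV = TV − QV + QT.
As a 10×3 matrix over Z this has rank 3, with invariant factors (1,1,1).

Reading off H_k = ker ∂_k / im ∂_{k+1}:

  H_0: rank C_0 − rank ∂_1 = 7 − 6 = 1, and the invariant factors of ∂_1 are all 1, so H_0 = Z.
  H_1: rank ker ∂_1 − rank ∂_2 = (10 − 6) − 3 = 1, and the invariant factors of ∂_2 are all 1, so H_1 = Z.
  H_2: rank ker ∂_2 − rank ∂_3 = (3 − 3) − 0 = 0, and there is no ∂_3, so H_2 = 0.

As a check, the Euler characteristic is 7 − 10 + 3 = 0, which agrees with 1 − 1 + 0 = 0.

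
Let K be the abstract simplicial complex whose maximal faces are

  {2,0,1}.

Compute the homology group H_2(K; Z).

H_2 ≅ 0.

Fix the vertex order 0 < 1 < 2 and write every simplex with vertices in increasing order. Then dim K = 2 and the simplices of K are:

  0-simplices (3): [0], [1], [2]
  1-simplices (3): [0,1], [0,2], [1,2]
  2-simplices (1): [0,1,2]

giving chain groups C_0 ≅ Z^3, C_1 ≅ Z^3, C_2 ≅ Z^1.

∂_1: C_1 → C_0 is given by ∂[p,q] = [q] − [p]. For instance
  ∂[0,2] = [2] − [0].
The resulting 3×3 matrix has rank 2, and its Smith normal form has invariant factors (1,1).

∂_2: C_2 → C_1 sends each 2-simplex [p,q,r] to [q,r] − [p,r] + [p,q]. For instance
  ∂[0,1,2] = [1,2] − [0,2] + [0,1].
As a 3×1 matrix over Z this has rank 1, with invariant factors (1).

From H_k ≅ ker(∂_k) / im(∂_{k+1}) we obtain:

  H_2: rank ker ∂_2 − rank ∂_3 = (1 − 1) − 0 = 0, and there is no ∂_3, so H_2 ≅ 0.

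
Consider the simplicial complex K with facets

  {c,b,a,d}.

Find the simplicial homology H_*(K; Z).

H_0 ≅ Z,  H_1 = 0,  H_2 = 0,  H_3 = 0.

Take the total order a < b < c < d on the vertex set. Then K (dimension 3) consists of the simplices:

  0-simplices (4): a, b, c, d
  1-simplices (6): ab, ac, ad, bc, bd, cd
  2-simplices (4): abc, abd, acd, bcd
  3-simplices (1): abcd

Hence C_0 ≅ Z^4, C_1 ≅ Z^6, C_2 ≅ Z^4, C_3 ≅ Z^1.

The boundary map ∂_1: C_1 → C_0 maps an edge to its endpoints' difference, ∂[p,q] = q − p.
As a 4×6 matrix over Z this has rank 3, with invariant factors (1,1,1).

∂_2: C_2 → C_1 acts by ∂[p,q,r] = [q,r] − [p,r] + [p,q]. For instance
  ∂bcd = cd − bd + bc,
  ∂acd = cd − ad + ac.
The resulting 6×4 matrix has rank 3, and its Smith normal form has invariant factors (1,1,1).

Boundary ∂_3: C_3 → C_2 sends each 3-simplex σ to the alternating sum Σ_i (−1)^i (σ with its i-th vertex removed). For instance
  ∂abcd = bcd − acd + abd − abc.
The 4×1 boundary matrix has rank 1 and Smith normal form diag(1).

Computing H_k = (kernel of ∂_k) / (image of ∂_{k+1}):

  H_0: rank C_0 − rank ∂_1 = 4 − 3 = 1, and the invariant factors of ∂_1 are all 1, so H_0 = Z.
  H_1: rank ker ∂_1 − rank ∂_2 = (6 − 3) − 3 = 0, and the invariant factors of ∂_2 are all 1, so H_1 = 0.
  H_2: rank ker ∂_2 − rank ∂_3 = (4 − 3) − 1 = 0, and the invariant factors of ∂_3 are all 1, so H_2 = 0.
  H_3: rank ker ∂_3 − rank ∂_4 = (1 − 1) − 0 = 0, and there is no ∂_4, so H_3 = 0.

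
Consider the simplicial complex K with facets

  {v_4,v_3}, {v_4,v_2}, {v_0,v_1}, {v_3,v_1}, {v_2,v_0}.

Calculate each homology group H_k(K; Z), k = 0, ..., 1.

K has 5 vertices, 5 edges.
rank ∂_0 = 0, rank ∂_1 = 4 ⇒ b_0 = 5 − 0 − 4 = 1; all invariant factors of ∂_1 are 1 so no torsion. So H_0 = Z.
rank ∂_1 = 4, rank ∂_2 = 0 ⇒ b_1 = 5 − 4 − 0 = 1. So H_1 = Z.

H_0 = Z,  H_1 = Z.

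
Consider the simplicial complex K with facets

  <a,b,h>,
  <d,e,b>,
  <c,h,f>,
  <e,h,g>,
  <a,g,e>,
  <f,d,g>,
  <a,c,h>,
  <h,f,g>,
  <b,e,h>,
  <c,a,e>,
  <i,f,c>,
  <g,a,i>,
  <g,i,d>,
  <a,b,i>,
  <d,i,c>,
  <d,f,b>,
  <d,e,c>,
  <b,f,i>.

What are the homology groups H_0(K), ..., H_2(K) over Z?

H_0 ≅ Z,  H_1 ≅ Z × Z/2,  H_2 = 0.

Take the total order a < b < c < d < e < f < g < h < i on the vertex set. Then K (dimension 2) consists of the simplices:

  0-simplices (9): a, b, c, d, e, f, g, h, i
  1-simplices (27): ab, ac, ae, ag, ah, ai, bd, be, bf, bh, bi, cd, ce, cf, ch, ci, de, df, dg, di, eg, eh, fg, fh, fi, gh, gi
  2-simplices (18): abh, abi, ace, ach, aeg, agi, bde, bdf, beh, bfi, cde, cdi, cfh, cfi, dfg, dgi, egh, fgh

so the chain groups are C_0 ≅ Z^9, C_1 ≅ Z^27, C_2 ≅ Z^18.

Boundary ∂_1: C_1 → C_0 sends each edge [p,q] (with p < q) to q − p. For instance
  ∂ai = i − a.
The 9×27 boundary matrix has rank 8 and Smith normal form diag(1,1,1,1,1,1,1,1).

∂_2: C_2 → C_1 sends each 2-simplex [p,q,r] to [q,r] − [p,r] + [p,q]. For instance
  ∂bfi = fi − bi + bf,
  ∂abh = bh − ah + ab.
The resulting 27×18 matrix has rank 18, and its Smith normal form has invariant factors (1,1,1,1,1,1,1,1,1,1,1,1,1,1,1,1,1,2).

Now H_k = ker ∂_k / im ∂_{k+1}, so:

  H_0: rank C_0 − rank ∂_1 = 9 − 8 = 1, and the invariant factors of ∂_1 are all 1, so H_0 = Z.
  H_1: rank ker ∂_1 − rank ∂_2 = (27 − 8) − 18 = 1, and ∂_2 has invariant factor 2 > 1, so H_1 = Z × Z/2.
  H_2: rank ker ∂_2 − rank ∂_3 = (18 − 18) − 0 = 0, and there is no ∂_3, so H_2 = 0.

As a check, the Euler characteristic is 9 − 27 + 18 = 0, which agrees with 1 − 1 + 0 = 0.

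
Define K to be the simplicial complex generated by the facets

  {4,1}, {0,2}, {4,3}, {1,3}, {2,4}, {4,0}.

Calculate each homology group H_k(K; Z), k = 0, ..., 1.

K has 5 vertices, 6 edges.
rank ∂_0 = 0, rank ∂_1 = 4 ⇒ b_0 = 5 − 0 − 4 = 1; all invariant factors of ∂_1 are 1 so no torsion. So H_0 = Z.
rank ∂_1 = 4, rank ∂_2 = 0 ⇒ b_1 = 6 − 4 − 0 = 2. So H_1 = Z^2.

H_0 ≅ Z,  H_1 ≅ Z^2.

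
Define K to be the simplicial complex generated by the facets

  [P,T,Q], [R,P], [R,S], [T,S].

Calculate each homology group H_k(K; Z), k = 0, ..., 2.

K has 5 vertices, 6 edges, 1 triangle.
rank ∂_0 = 0, rank ∂_1 = 4 ⇒ b_0 = 5 − 0 − 4 = 1; all invariant factors of ∂_1 are 1 so no torsion. So H_0 = Z.
rank ∂_1 = 4, rank ∂_2 = 1 ⇒ b_1 = 6 − 4 − 1 = 1; all invariant factors of ∂_2 are 1 so no torsion. So H_1 = Z.
rank ∂_2 = 1, rank ∂_3 = 0 ⇒ b_2 = 1 − 1 − 0 = 0. So H_2 = 0.

H_0 ≅ Z,  H_1 ≅ Z,  H_2 = 0.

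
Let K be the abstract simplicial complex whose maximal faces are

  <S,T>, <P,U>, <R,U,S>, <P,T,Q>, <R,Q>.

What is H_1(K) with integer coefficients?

K has 6 vertices, 9 edges, 2 triangles.
rank ∂_1 = 5, rank ∂_2 = 2 ⇒ b_1 = 9 − 5 − 2 = 2; all invariant factors of ∂_2 are 1 so no torsion. So H_1 = Z^2.

H_1 ≅ Z^2.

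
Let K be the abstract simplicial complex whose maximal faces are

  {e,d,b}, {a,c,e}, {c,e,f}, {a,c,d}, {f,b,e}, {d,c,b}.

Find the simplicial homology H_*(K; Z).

We work with the vertex ordering a < b < c < d < e < f. The simplices of K, each written with vertices in increasing order, are:

  0-simplices (6): a, b, c, d, e, f
  1-simplices (12): ac, ad, ae, bc, bd, be, bf, cd, ce, cf, de, ef
  2-simplices (6): acd, ace, bcd, bde, bef, cef

Hence C_0 ≅ Z^6, C_1 ≅ Z^12, C_2 ≅ Z^6.

Boundary ∂_1: C_1 → C_0 maps an edge to its endpoints' difference, ∂[p,q] = q − p. For instance
  ∂ac = c − a.
The resulting 6×12 matrix has rank 5, and its Smith normal form has invariant factors (1,1,1,1,1).

∂_2: C_2 → C_1 sends each 2-simplex [p,q,r] to [q,r] − [p,r] + [p,q]. For instance
  ∂bcd = cd − bd + bc,
  ∂bde = de − be + bd.
This gives a 12×6 integer matrix of rank 6; reducing to Smith normal form yields diagonal entries (1,1,1,1,1,1).

Now H_k = ker ∂_k / im ∂_{k+1}, so:

  H_0: rank C_0 − rank ∂_1 = 6 − 5 = 1, and the invariant factors of ∂_1 are all 1, so H_0 ≅ Z.
  H_1: rank ker ∂_1 − rank ∂_2 = (12 − 5) − 6 = 1, and the invariant factors of ∂_2 are all 1, so H_1 ≅ Z.
  H_2: rank ker ∂_2 − rank ∂_3 = (6 − 6) − 0 = 0, and there is no ∂_3, so H_2 ≅ 0.

(K is a triangulation of the cylinder S^1 x I.)

H_0 ≅ Z,  H_1 ≅ Z,  H_2 = 0.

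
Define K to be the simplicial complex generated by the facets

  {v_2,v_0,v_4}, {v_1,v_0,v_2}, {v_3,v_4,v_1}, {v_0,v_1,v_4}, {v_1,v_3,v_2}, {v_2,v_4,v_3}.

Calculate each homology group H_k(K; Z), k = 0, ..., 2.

H_0 ≅ Z,  H_1 = 0,  H_2 ≅ Z.

We work with the vertex ordering v_0 < v_1 < v_2 < v_3 < v_4. The simplices of K, each written with vertices in increasing order, are:

  0-simplices (5): [v_0], [v_1], [v_2], [v_3], [v_4]
  1-simplices (9): [v_0,v_1], [v_0,v_2], [v_0,v_4], [v_1,v_2], [v_1,v_3], [v_1,v_4], [v_2,v_3], [v_2,v_4], [v_3,v_4]
  2-simplices (6): [v_0,v_1,v_2], [v_0,v_1,v_4], [v_0,v_2,v_4], [v_1,v_2,v_3], [v_1,v_3,v_4], [v_2,v_3,v_4]

so the chain groups are C_0 ≅ Z^5, C_1 ≅ Z^9, C_2 ≅ Z^6.

The boundary map ∂_1: C_1 → C_0 is given by ∂[p,q] = [q] − [p]. For instance
  ∂[v_1,v_2] = [v_2] − [v_1].
The 5×9 boundary matrix has rank 4 and Smith normal form diag(1,1,1,1).

∂_2: C_2 → C_1 maps a triangle to the signed sum of its edges. For instance
  ∂[v_0,v_1,v_4] = [v_1,v_4] − [v_0,v_4] + [v_0,v_1],
  ∂[v_2,v_3,v_4] = [v_3,v_4] − [v_2,v_4] + [v_2,v_3].
This gives a 9×6 integer matrix of rank 5; reducing to Smith normal form yields diagonal entries (1,1,1,1,1).

From H_k ≅ ker(∂_k) / im(∂_{k+1}) we obtain:

  H_0: rank C_0 − rank ∂_1 = 5 − 4 = 1, and the invariant factors of ∂_1 are all 1, so H_0 ≅ Z.
  H_1: rank ker ∂_1 − rank ∂_2 = (9 − 4) − 5 = 0, and the invariant factors of ∂_2 are all 1, so H_1 ≅ 0.
  H_2: rank ker ∂_2 − rank ∂_3 = (6 − 5) − 0 = 1, and there is no ∂_3, so H_2 ≅ Z.

(K is a triangulation of the 2-sphere S^2.)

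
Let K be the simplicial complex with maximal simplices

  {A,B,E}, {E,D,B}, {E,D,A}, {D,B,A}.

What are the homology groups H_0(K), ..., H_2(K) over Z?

H_0 ≅ Z,  H_1 = 0,  H_2 ≅ Z.

We work with the vertex ordering A < B < D < E. The simplices of K, each written with vertices in increasing order, are:

  0-simplices (4): A, B, D, E
  1-simplices (6): AB, AD, AE, BD, BE, DE
  2-simplices (4): ABD, ABE, ADE, BDE

so the chain groups are C_0 ≅ Z^4, C_1 ≅ Z^6, C_2 ≅ Z^4.

The boundary map ∂_1: C_1 → C_0 sends each edge [p,q] (with p < q) to q − p. For instance
  ∂AE = E − A.
The resulting 4×6 matrix has rank 3, and its Smith normal form has invariant factors (1,1,1).

Boundary ∂_2: C_2 → C_1 maps a triangle to the signed sum of its edges. For instance
  ∂BDE = DE − BE + BD,
  ∂ABD = BD − AD + AB.
The 6×4 boundary matrix has rank 3 and Smith normal form diag(1,1,1).

Computing H_k = (kernel of ∂_k) / (image of ∂_{k+1}):

  H_0: rank C_0 − rank ∂_1 = 4 − 3 = 1, and the invariant factors of ∂_1 are all 1, so H_0 ≅ Z.
  H_1: rank ker ∂_1 − rank ∂_2 = (6 − 3) − 3 = 0, and the invariant factors of ∂_2 are all 1, so H_1 ≅ 0.
  H_2: rank ker ∂_2 − rank ∂_3 = (4 − 3) − 0 = 1, and there is no ∂_3, so H_2 ≅ Z.

As a check, the Euler characteristic is 4 − 6 + 4 = 2, which agrees with 1 − 0 + 1 = 2.
(K is a triangulation of the 2-sphere S^2.)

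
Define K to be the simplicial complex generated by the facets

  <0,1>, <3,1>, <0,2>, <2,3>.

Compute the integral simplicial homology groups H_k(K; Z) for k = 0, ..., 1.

H_0 = Z,  H_1 = Z.

Take the total order 0 < 1 < 2 < 3 on the vertex set. Then K (dimension 1) consists of the simplices:

  0-simplices (4): [0], [1], [2], [3]
  1-simplices (4): [0,1], [0,2], [1,3], [2,3]

so the chain groups are C_0 ≅ Z^4, C_1 ≅ Z^4.

The boundary map ∂_1: C_1 → C_0 maps an edge to its endpoints' difference, ∂[p,q] = q − p. For instance
  ∂[1,3] = [3] − [1].
This gives a 4×4 integer matrix of rank 3; reducing to Smith normal form yields diagonal entries (1,1,1).

From H_k ≅ ker(∂_k) / im(∂_{k+1}) we obtain:

  H_0: rank C_0 − rank ∂_1 = 4 − 3 = 1, and the invariant factors of ∂_1 are all 1, so H_0 ≅ Z.
  H_1: rank ker ∂_1 − rank ∂_2 = (4 − 3) − 0 = 1, and there is no ∂_2, so H_1 ≅ Z.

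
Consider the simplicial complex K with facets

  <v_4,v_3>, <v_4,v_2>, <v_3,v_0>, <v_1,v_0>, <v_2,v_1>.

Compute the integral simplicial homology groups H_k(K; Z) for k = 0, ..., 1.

H_0 ≅ Z,  H_1 ≅ Z.

We work with the vertex ordering v_0 < v_1 < v_2 < v_3 < v_4. The simplices of K, each written with vertices in increasing order, are:

  0-simplices (5): [v_0], [v_1], [v_2], [v_3], [v_4]
  1-simplices (5): [v_0,v_1], [v_0,v_3], [v_1,v_2], [v_2,v_4], [v_3,v_4]

giving chain groups C_0 ≅ Z^5, C_1 ≅ Z^5.

∂_1: C_1 → C_0 is given by ∂[p,q] = [q] − [p].
The 5×5 boundary matrix has rank 4 and Smith normal form diag(1,1,1,1).

Reading off H_k = ker ∂_k / im ∂_{k+1}:

  H_0: rank C_0 − rank ∂_1 = 5 − 4 = 1, and the invariant factors of ∂_1 are all 1, so H_0 ≅ Z.
  H_1: rank ker ∂_1 − rank ∂_2 = (5 − 4) − 0 = 1, and there is no ∂_2, so H_1 ≅ Z.

(K is a triangulation of the circle S^1.)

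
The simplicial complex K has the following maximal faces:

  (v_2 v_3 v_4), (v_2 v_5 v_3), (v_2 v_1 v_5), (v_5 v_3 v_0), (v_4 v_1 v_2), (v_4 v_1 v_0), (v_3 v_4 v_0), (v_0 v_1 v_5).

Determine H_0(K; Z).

H_0 = Z.

K has 6 vertices, 12 edges, 8 triangles.
rank ∂_0 = 0, rank ∂_1 = 5 ⇒ b_0 = 6 − 0 − 5 = 1; all invariant factors of ∂_1 are 1 so no torsion. So H_0 = Z.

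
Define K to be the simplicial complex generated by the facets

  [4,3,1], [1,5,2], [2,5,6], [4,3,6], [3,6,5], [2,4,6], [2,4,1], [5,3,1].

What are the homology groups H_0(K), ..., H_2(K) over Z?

H_0 = Z,  H_1 = 0,  H_2 = Z.

Order the vertices as 1 < 2 < 3 < 4 < 5 < 6. Listing each simplex with vertices in this order, K has dimension 2 with simplices:

  0-simplices (6): [1], [2], [3], [4], [5], [6]
  1-simplices (12): [1,2], [1,3], [1,4], [1,5], [2,4], [2,5], [2,6], [3,4], [3,5], [3,6], [4,6], [5,6]
  2-simplices (8): [1,2,4], [1,2,5], [1,3,4], [1,3,5], [2,4,6], [2,5,6], [3,4,6], [3,5,6]

giving chain groups C_0 ≅ Z^6, C_1 ≅ Z^12, C_2 ≅ Z^8.

The boundary map ∂_1: C_1 → C_0 sends each edge [p,q] (with p < q) to q − p. For instance
  ∂[1,4] = [4] − [1].
As a 6×12 matrix over Z this has rank 5, with invariant factors (1,1,1,1,1).

∂_2: C_2 → C_1 acts by ∂[p,q,r] = [q,r] − [p,r] + [p,q]. For instance
  ∂[1,3,4] = [3,4] − [1,4] + [1,3],
  ∂[3,4,6] = [4,6] − [3,6] + [3,4].
As a 12×8 matrix over Z this has rank 7, with invariant factors (1,1,1,1,1,1,1).

Computing H_k = (kernel of ∂_k) / (image of ∂_{k+1}):

  H_0: rank C_0 − rank ∂_1 = 6 − 5 = 1, and the invariant factors of ∂_1 are all 1, so H_0 = Z.
  H_1: rank ker ∂_1 − rank ∂_2 = (12 − 5) − 7 = 0, and the invariant factors of ∂_2 are all 1, so H_1 = 0.
  H_2: rank ker ∂_2 − rank ∂_3 = (8 − 7) − 0 = 1, and there is no ∂_3, so H_2 = Z.

As a check, the Euler characteristic is 6 − 12 + 8 = 2, which agrees with 1 − 0 + 1 = 2.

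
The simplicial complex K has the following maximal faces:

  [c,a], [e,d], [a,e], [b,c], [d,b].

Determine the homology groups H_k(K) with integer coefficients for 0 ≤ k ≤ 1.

H_0 ≅ Z,  H_1 ≅ Z.

We work with the vertex ordering a < b < c < d < e. The simplices of K, each written with vertices in increasing order, are:

  0-simplices (5): a, b, c, d, e
  1-simplices (5): ac, ae, bc, bd, de

giving chain groups C_0 ≅ Z^5, C_1 ≅ Z^5.

∂_1: C_1 → C_0 is given by ∂[p,q] = [q] − [p]. For instance
  ∂ae = e − a.
This gives a 5×5 integer matrix of rank 4; reducing to Smith normal form yields diagonal entries (1,1,1,1).

From H_k ≅ ker(∂_k) / im(∂_{k+1}) we obtain:

  H_0: rank C_0 − rank ∂_1 = 5 − 4 = 1, and the invariant factors of ∂_1 are all 1, so H_0 = Z.
  H_1: rank ker ∂_1 − rank ∂_2 = (5 − 4) − 0 = 1, and there is no ∂_2, so H_1 = Z.

As a check, the Euler characteristic is 5 − 5 = 0, which agrees with 1 − 1 = 0.
(K is a triangulation of the circle S^1.)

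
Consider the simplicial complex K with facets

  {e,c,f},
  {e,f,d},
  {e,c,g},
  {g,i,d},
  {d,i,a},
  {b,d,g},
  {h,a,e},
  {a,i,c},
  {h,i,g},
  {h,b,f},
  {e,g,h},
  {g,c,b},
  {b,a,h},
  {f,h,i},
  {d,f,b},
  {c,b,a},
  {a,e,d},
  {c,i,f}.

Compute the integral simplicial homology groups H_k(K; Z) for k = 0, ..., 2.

Take the total order a < b < c < d < e < f < g < h < i on the vertex set. Then K (dimension 2) consists of the simplices:

  0-simplices (9): a, b, c, d, e, f, g, h, i
  1-simplices (27): ab, ac, ad, ae, ah, ai, bc, bd, bf, bg, bh, ce, cf, cg, ci, de, df, dg, di, ef, eg, eh, fh, fi, gh, gi, hi
  2-simplices (18): abc, abh, aci, ade, adi, aeh, bcg, bdf, bdg, bfh, cef, ceg, cfi, def, dgi, egh, fhi, ghi

so the chain groups are C_0 ≅ Z^9, C_1 ≅ Z^27, C_2 ≅ Z^18.

The boundary map ∂_1: C_1 → C_0 sends each edge [p,q] (with p < q) to q − p. For instance
  ∂ci = i − c.
The 9×27 boundary matrix has rank 8 and Smith normal form diag(1,1,1,1,1,1,1,1).

The boundary map ∂_2: C_2 → C_1 acts by ∂[p,q,r] = [q,r] − [p,r] + [p,q]. For instance
  ∂cfi = fi − ci + cf,
  ∂bcg = cg − bg + bc.
This gives a 27×18 integer matrix of rank 17; reducing to Smith normal form yields diagonal entries (1,1,1,1,1,1,1,1,1,1,1,1,1,1,1,1,1).

Computing H_k = (kernel of ∂_k) / (image of ∂_{k+1}):

  H_0: rank C_0 − rank ∂_1 = 9 − 8 = 1, and the invariant factors of ∂_1 are all 1, so H_0 = Z.
  H_1: rank ker ∂_1 − rank ∂_2 = (27 − 8) − 17 = 2, and the invariant factors of ∂_2 are all 1, so H_1 = Z^2.
  H_2: rank ker ∂_2 − rank ∂_3 = (18 − 17) − 0 = 1, and there is no ∂_3, so H_2 = Z.

(K is a triangulation of the torus T^2.)

H_0 = Z,  H_1 = Z^2,  H_2 = Z.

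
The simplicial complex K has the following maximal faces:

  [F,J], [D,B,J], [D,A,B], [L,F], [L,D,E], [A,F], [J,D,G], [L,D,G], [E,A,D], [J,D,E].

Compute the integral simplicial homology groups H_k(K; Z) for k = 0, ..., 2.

H_0 = Z,  H_1 = Z^2,  H_2 = 0.

Order the vertices as A < B < D < E < F < G < J < L. Listing each simplex with vertices in this order, K has dimension 2 with simplices:

  0-simplices (8): A, B, D, E, F, G, J, L
  1-simplices (16): AB, AD, AE, AF, BD, BJ, DE, DG, DJ, DL, EJ, EL, FJ, FL, GJ, GL
  2-simplices (7): ABD, ADE, BDJ, DEJ, DEL, DGJ, DGL

so the chain groups are C_0 ≅ Z^8, C_1 ≅ Z^16, C_2 ≅ Z^7.

Boundary ∂_1: C_1 → C_0 sends each edge [p,q] (with p < q) to q − p. For instance
  ∂DL = L − D.
The 8×16 boundary matrix has rank 7 and Smith normal form diag(1,1,1,1,1,1,1).

Boundary ∂_2: C_2 → C_1 sends each 2-simplex [p,q,r] to [q,r] − [p,r] + [p,q]. For instance
  ∂BDJ = DJ − BJ + BD,
  ∂ADE = DE − AE + AD.
This gives a 16×7 integer matrix of rank 7; reducing to Smith normal form yields diagonal entries (1,1,1,1,1,1,1).

Now H_k = ker ∂_k / im ∂_{k+1}, so:

  H_0: rank C_0 − rank ∂_1 = 8 − 7 = 1, and the invariant factors of ∂_1 are all 1, so H_0 = Z.
  H_1: rank ker ∂_1 − rank ∂_2 = (16 − 7) − 7 = 2, and the invariant factors of ∂_2 are all 1, so H_1 = Z^2.
  H_2: rank ker ∂_2 − rank ∂_3 = (7 − 7) − 0 = 0, and there is no ∂_3, so H_2 = 0.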